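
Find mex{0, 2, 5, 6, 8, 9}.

1

0 is in the set but 1 is not, so the mex is 1.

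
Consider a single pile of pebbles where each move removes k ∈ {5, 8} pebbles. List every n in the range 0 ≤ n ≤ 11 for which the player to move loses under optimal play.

0, 1, 2, 3, 4

Grundy values for subtraction set {5, 8}:
g(0) = mex{} = 0
g(1) = mex{} = 0
g(2) = mex{} = 0
g(3) = mex{} = 0
g(4) = mex{} = 0
g(5) = mex{0} = 1
g(6) = mex{0} = 1
g(7) = mex{0} = 1
g(8) = mex{0} = 1
g(9) = mex{0} = 1
g(10) = mex{0,1} = 2
g(11) = mex{0,1} = 2
The P-positions (g = 0) in 0..11 are 0, 1, 2, 3, 4.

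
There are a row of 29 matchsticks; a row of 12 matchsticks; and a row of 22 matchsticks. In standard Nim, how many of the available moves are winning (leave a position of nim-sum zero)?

Write each in binary and XOR column by column:
  11101  (29)
  01100  (12)
  10110  (22)
  -----
  00111  (7)
The overall nim-sum is X = 7. A row of size p has a winning move iff p XOR X < p (reduce it to p XOR X).
  29: 29 XOR 7 = 26 < 29 — winning move (to 26).
  12: 12 XOR 7 = 11 < 12 — winning move (to 11).
  22: 22 XOR 7 = 17 < 22 — winning move (to 17).
That gives 3 winning moves.

3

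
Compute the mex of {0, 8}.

1

0 is in the set but 1 is not, so the mex is 1.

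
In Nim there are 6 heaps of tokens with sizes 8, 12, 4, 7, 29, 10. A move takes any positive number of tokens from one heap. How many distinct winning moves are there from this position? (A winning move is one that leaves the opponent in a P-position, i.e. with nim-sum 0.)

Write each in binary and XOR column by column:
  01000  (8)
  01100  (12)
  00100  (4)
  00111  (7)
  11101  (29)
  01010  (10)
  -----
  10000  (16)
The overall nim-sum is X = 16. A heap of size p has a winning move iff p XOR X < p (reduce it to p XOR X).
  8: 8 XOR 16 = 24 ≥ 8 — no move.
  12: 12 XOR 16 = 28 ≥ 12 — no move.
  4: 4 XOR 16 = 20 ≥ 4 — no move.
  7: 7 XOR 16 = 23 ≥ 7 — no move.
  29: 29 XOR 16 = 13 < 29 — winning move (to 13).
  10: 10 XOR 16 = 26 ≥ 10 — no move.
That gives 1 winning move.

1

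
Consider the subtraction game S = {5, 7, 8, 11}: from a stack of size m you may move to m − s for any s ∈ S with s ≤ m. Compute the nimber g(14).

2

Build the Grundy sequence with g(k) = mex{g(k−s) : s ∈ {5, 7, 8, 11}, s ≤ k}:
k:     0  1  2  3  4  5  6  7  8  9 10 11 12 13 14
g(k):  0  0  0  0  0  1  1  1  1  1  2  2  2  2  2
So g(14) = 2.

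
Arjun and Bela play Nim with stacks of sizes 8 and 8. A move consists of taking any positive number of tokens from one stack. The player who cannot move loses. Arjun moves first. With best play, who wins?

Write each in binary and XOR column by column:
  1000  (8)
  1000  (8)
  ----
  0000  (0)
The nim-sum is 0, so this is a P-position: the player to move is in a losing position under optimal play; Arjun is about to move from it and so loses — Bela wins.

Bela wins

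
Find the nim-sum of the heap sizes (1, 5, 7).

Compute the nim-sum pairwise:
1 ⊕ 5 = 4
4 ⊕ 7 = 3

3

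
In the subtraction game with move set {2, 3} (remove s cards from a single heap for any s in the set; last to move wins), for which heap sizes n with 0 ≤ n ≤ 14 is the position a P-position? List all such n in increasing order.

Compute g(0), g(1), … for moves {2, 3}:
g(0) = mex{} = 0
g(1) = mex{} = 0
g(2) = mex{0} = 1
g(3) = mex{0} = 1
g(4) = mex{0,1} = 2
g(5) = mex{1} = 0
g(6) = mex{1,2} = 0
g(7) = mex{0,2} = 1
g(8) = mex{0} = 1
g(9) = mex{0,1} = 2
g(10) = mex{1} = 0
g(11) = mex{1,2} = 0
g(12) = mex{0,2} = 1
g(13) = mex{0} = 1
g(14) = mex{0,1} = 2
The P-positions (g = 0) in 0..14 are 0, 1, 5, 6, 10, 11.

0, 1, 5, 6, 10, 11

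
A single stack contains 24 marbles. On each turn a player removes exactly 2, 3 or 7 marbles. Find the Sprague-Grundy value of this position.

Compute g(0), g(1), … for moves {2, 3, 7}:
k:     0  1  2  3  4  5  6  7  8  9 10 11 12 13 14 15 16 17 18 19 20 21 22 23 24
g(k):  0  0  1  1  2  0  0  1  1  2  0  0  1  1  2  0  0  1  1  2  0  0  1  1  2
So g(24) = 2.

2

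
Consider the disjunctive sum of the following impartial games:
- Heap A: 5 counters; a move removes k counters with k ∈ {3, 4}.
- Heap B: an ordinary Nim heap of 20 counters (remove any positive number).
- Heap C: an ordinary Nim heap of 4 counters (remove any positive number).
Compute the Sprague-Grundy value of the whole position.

Build the Grundy sequence for heap A with g(k) = mex{g(k−s) : s ∈ {3, 4}, s ≤ k}:
k:     0  1  2  3  4  5
g(k):  0  0  0  1  1  1
So g(5) = 1.
Heap B is a plain Nim heap of size 20, so its Grundy value is 20.
Heap C is a plain Nim heap of size 4, so its Grundy value is 4.
By the Sprague-Grundy theorem, the Grundy value of a sum of independent games is the XOR of the component values.
Combined value = 1 XOR 20 XOR 4 = 17.

17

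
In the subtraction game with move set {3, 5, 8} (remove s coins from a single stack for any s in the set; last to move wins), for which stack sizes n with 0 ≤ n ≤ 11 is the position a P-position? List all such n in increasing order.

0, 1, 2, 11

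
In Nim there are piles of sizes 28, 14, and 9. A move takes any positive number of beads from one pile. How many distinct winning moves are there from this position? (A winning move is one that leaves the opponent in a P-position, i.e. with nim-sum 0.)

Write each in binary and XOR column by column:
  11100  (28)
  01110  (14)
  01001  (9)
  -----
  11011  (27)
The overall nim-sum is X = 27. A pile of size p has a winning move iff p XOR X < p (reduce it to p XOR X).
  28: 28 XOR 27 = 7 < 28 — winning move (to 7).
  14: 14 XOR 27 = 21 ≥ 14 — no move.
  9: 9 XOR 27 = 18 ≥ 9 — no move.
That gives 1 winning move.

1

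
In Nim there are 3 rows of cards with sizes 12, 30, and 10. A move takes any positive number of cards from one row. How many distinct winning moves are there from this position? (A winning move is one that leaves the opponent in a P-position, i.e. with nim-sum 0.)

1

Nim-sum: 12 XOR 30 XOR 10 = 24.
The overall nim-sum is X = 24. A row of size p has a winning move iff p XOR X < p (reduce it to p XOR X).
  12: 12 XOR 24 = 20 ≥ 12 — no move.
  30: 30 XOR 24 = 6 < 30 — winning move (to 6).
  10: 10 XOR 24 = 18 ≥ 10 — no move.
That gives 1 winning move.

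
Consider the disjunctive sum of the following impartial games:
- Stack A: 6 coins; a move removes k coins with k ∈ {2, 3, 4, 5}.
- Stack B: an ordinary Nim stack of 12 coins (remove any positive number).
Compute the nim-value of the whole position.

Grundy values for stack A (subtraction set {2, 3, 4, 5}):
k:     0  1  2  3  4  5  6
g(k):  0  0  1  1  2  2  3
So g(6) = 3.
Stack B is a plain Nim stack of size 12, so its Grundy value is 12.
The value of a disjunctive sum is the nim-sum of the parts.
Combined value = 3 XOR 12 = 15.

15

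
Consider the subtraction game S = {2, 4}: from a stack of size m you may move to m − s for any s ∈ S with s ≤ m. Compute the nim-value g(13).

0

Compute g(0), g(1), … for moves {2, 4}:
k:     0  1  2  3  4  5  6  7  8  9 10 11 12 13
g(k):  0  0  1  1  2  2  0  0  1  1  2  2  0  0
So g(13) = 0.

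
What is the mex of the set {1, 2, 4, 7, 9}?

0

0 is not in the set, so the mex is 0.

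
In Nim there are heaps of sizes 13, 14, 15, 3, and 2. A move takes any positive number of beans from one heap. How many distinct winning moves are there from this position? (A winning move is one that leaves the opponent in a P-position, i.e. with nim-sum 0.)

3

Nim-sum: 13 ⊕ 14 ⊕ 15 ⊕ 3 ⊕ 2 = 13.
The overall nim-sum is X = 13. A heap of size p has a winning move iff p XOR X < p (reduce it to p XOR X).
  13: 13 XOR 13 = 0 < 13 — winning move (to 0).
  14: 14 XOR 13 = 3 < 14 — winning move (to 3).
  15: 15 XOR 13 = 2 < 15 — winning move (to 2).
  3: 3 XOR 13 = 14 ≥ 3 — no move.
  2: 2 XOR 13 = 15 ≥ 2 — no move.
That gives 3 winning moves.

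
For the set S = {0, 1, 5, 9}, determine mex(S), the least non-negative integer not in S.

The values 0, 1 are all present; 2 is the first non-negative integer missing from the set.

2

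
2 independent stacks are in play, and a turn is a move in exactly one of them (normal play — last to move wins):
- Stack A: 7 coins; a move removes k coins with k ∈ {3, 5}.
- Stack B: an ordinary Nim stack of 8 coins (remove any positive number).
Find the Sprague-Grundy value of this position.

10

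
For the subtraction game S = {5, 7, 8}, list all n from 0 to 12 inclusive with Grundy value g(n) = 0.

0, 1, 2, 3, 4

Build the Grundy sequence with g(k) = mex{g(k−s) : s ∈ {5, 7, 8}, s ≤ k}:
k:     0  1  2  3  4  5  6  7  8  9 10 11 12
g(k):  0  0  0  0  0  1  1  1  1  1  2  2  2
The P-positions (g = 0) in 0..12 are 0, 1, 2, 3, 4.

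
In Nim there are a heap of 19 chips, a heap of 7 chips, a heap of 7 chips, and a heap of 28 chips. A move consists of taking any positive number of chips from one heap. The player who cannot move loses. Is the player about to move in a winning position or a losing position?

Winning position

Compute the nim-sum pairwise:
19 ⊕ 7 = 20
20 ⊕ 7 = 19
19 ⊕ 28 = 15
The nim-sum is 15 ≠ 0, so this is an N-position: the player to move can win.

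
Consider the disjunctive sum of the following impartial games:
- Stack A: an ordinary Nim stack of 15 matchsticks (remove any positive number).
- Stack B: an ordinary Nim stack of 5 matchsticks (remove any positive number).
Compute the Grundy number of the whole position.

10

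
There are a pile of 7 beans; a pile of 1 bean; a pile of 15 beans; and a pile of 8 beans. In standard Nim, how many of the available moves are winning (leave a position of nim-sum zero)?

3

Compute the nim-sum pairwise:
7 ^ 1 = 6
6 ^ 15 = 9
9 ^ 8 = 1
The overall nim-sum is X = 1. A pile of size p has a winning move iff p XOR X < p (reduce it to p XOR X).
  7: 7 XOR 1 = 6 < 7 — winning move (to 6).
  1: 1 XOR 1 = 0 < 1 — winning move (to 0).
  15: 15 XOR 1 = 14 < 15 — winning move (to 14).
  8: 8 XOR 1 = 9 ≥ 8 — no move.
That gives 3 winning moves.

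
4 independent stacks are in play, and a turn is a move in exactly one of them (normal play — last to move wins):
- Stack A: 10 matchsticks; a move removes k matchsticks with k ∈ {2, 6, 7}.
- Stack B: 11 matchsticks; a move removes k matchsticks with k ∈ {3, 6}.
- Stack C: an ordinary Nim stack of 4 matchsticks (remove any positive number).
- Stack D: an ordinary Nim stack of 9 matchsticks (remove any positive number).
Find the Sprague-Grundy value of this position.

14

Build the Grundy sequence for stack A with g(k) = mex{g(k−s) : s ∈ {2, 6, 7}, s ≤ k}:
k:     0  1  2  3  4  5  6  7  8  9 10
g(k):  0  0  1  1  0  0  1  1  2  0  3
So g(10) = 3.
Grundy values for stack B (subtraction set {3, 6}):
g(0) = mex{} = 0
g(1) = mex{} = 0
g(2) = mex{} = 0
g(3) = mex{0} = 1
g(4) = mex{0} = 1
g(5) = mex{0} = 1
g(6) = mex{0,1} = 2
g(7) = mex{0,1} = 2
g(8) = mex{0,1} = 2
g(9) = mex{1,2} = 0
g(10) = mex{1,2} = 0
g(11) = mex{1,2} = 0
So g(11) = 0.
Stack C is a plain Nim stack of size 4, so its Grundy value is 4.
Stack D is a plain Nim stack of size 9, so its Grundy value is 9.
The value of a disjunctive sum is the nim-sum of the parts.
Combined value = 3 XOR 0 XOR 4 XOR 9 = 14.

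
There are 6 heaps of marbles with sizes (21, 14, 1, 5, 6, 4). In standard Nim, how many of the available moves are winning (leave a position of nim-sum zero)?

Compute the nim-sum pairwise:
21 XOR 14 = 27
27 XOR 1 = 26
26 XOR 5 = 31
31 XOR 6 = 25
25 XOR 4 = 29
The overall nim-sum is X = 29. A heap of size p has a winning move iff p XOR X < p (reduce it to p XOR X).
  21: 21 XOR 29 = 8 < 21 — winning move (to 8).
  14: 14 XOR 29 = 19 ≥ 14 — no move.
  1: 1 XOR 29 = 28 ≥ 1 — no move.
  5: 5 XOR 29 = 24 ≥ 5 — no move.
  6: 6 XOR 29 = 27 ≥ 6 — no move.
  4: 4 XOR 29 = 25 ≥ 4 — no move.
That gives 1 winning move.

1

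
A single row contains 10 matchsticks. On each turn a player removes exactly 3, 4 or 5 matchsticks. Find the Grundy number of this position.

0

Grundy values for subtraction set {3, 4, 5}:
k:     0  1  2  3  4  5  6  7  8  9 10
g(k):  0  0  0  1  1  1  2  2  0  0  0
So g(10) = 0.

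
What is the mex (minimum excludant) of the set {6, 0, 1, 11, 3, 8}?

2

The values 0, 1 are all present; 2 is the first non-negative integer missing from the set.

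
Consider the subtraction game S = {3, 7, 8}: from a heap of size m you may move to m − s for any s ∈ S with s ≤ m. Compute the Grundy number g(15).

1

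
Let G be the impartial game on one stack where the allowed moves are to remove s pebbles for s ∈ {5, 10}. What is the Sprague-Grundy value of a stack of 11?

2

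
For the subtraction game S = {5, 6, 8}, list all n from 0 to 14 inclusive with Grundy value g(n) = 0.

Build the Grundy sequence with g(k) = mex{g(k−s) : s ∈ {5, 6, 8}, s ≤ k}:
g(0) = mex{} = 0
g(1) = mex{} = 0
g(2) = mex{} = 0
g(3) = mex{} = 0
g(4) = mex{} = 0
g(5) = mex{0} = 1
g(6) = mex{0} = 1
g(7) = mex{0} = 1
g(8) = mex{0} = 1
g(9) = mex{0} = 1
g(10) = mex{0,1} = 2
g(11) = mex{0,1} = 2
g(12) = mex{0,1} = 2
g(13) = mex{1} = 0
g(14) = mex{1} = 0
The P-positions (g = 0) in 0..14 are 0, 1, 2, 3, 4, 13, 14.

0, 1, 2, 3, 4, 13, 14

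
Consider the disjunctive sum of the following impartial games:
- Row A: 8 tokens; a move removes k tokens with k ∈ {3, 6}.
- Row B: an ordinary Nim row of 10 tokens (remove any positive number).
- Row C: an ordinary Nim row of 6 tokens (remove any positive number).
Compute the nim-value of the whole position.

Build the Grundy sequence for row A with g(k) = mex{g(k−s) : s ∈ {3, 6}, s ≤ k}:
k:     0  1  2  3  4  5  6  7  8
g(k):  0  0  0  1  1  1  2  2  2
So g(8) = 2.
Row B is a plain Nim row of size 10, so its Grundy value is 10.
Row C is a plain Nim row of size 6, so its Grundy value is 6.
By the Sprague-Grundy theorem, the Grundy value of a sum of independent games is the XOR of the component values.
Combined value = 2 XOR 10 XOR 6 = 14.

14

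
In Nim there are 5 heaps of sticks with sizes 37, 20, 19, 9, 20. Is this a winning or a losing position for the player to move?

Write each in binary and XOR column by column:
  100101  (37)
  010100  (20)
  010011  (19)
  001001  (9)
  010100  (20)
  ------
  111111  (63)
The nim-sum is 63 ≠ 0, so this is an N-position: the player to move can win.

Winning position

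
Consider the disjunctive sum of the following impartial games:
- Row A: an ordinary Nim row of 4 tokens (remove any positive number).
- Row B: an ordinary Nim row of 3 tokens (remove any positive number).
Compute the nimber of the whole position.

7

Row A is a plain Nim row of size 4, so its Grundy value is 4.
Row B is a plain Nim row of size 3, so its Grundy value is 3.
The value of a disjunctive sum is the nim-sum of the parts.
Combined value = 4 ⊕ 3 = 7.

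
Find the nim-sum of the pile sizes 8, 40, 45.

13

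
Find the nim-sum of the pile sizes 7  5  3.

Write each in binary and XOR column by column:
  111  (7)
  101  (5)
  011  (3)
  ---
  001  (1)

1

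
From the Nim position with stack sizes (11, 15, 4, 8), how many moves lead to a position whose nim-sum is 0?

3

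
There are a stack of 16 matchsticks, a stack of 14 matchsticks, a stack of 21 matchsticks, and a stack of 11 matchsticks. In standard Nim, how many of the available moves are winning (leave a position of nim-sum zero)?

Nim-sum: 16 ^ 14 ^ 21 ^ 11 = 0.
The nim-sum is already 0, so every move leaves a nonzero nim-sum — there are no winning moves.

0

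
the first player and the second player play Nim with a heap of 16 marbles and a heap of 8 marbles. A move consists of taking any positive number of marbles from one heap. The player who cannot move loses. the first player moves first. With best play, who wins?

the first player wins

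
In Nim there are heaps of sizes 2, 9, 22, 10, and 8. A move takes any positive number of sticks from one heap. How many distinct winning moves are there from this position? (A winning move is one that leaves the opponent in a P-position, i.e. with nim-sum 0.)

1

Nim-sum: 2 XOR 9 XOR 22 XOR 10 XOR 8 = 31.
The overall nim-sum is X = 31. A heap of size p has a winning move iff p XOR X < p (reduce it to p XOR X).
  2: 2 XOR 31 = 29 ≥ 2 — no move.
  9: 9 XOR 31 = 22 ≥ 9 — no move.
  22: 22 XOR 31 = 9 < 22 — winning move (to 9).
  10: 10 XOR 31 = 21 ≥ 10 — no move.
  8: 8 XOR 31 = 23 ≥ 8 — no move.
That gives 1 winning move.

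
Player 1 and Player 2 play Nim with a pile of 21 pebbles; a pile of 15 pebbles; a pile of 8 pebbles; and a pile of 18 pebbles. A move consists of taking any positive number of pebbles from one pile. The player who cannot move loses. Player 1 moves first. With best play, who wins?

Player 2 wins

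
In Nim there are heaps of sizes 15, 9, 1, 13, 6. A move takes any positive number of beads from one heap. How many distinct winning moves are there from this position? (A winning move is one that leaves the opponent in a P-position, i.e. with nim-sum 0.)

Compute the nim-sum pairwise:
15 XOR 9 = 6
6 XOR 1 = 7
7 XOR 13 = 10
10 XOR 6 = 12
The overall nim-sum is X = 12. A heap of size p has a winning move iff p XOR X < p (reduce it to p XOR X).
  15: 15 XOR 12 = 3 < 15 — winning move (to 3).
  9: 9 XOR 12 = 5 < 9 — winning move (to 5).
  1: 1 XOR 12 = 13 ≥ 1 — no move.
  13: 13 XOR 12 = 1 < 13 — winning move (to 1).
  6: 6 XOR 12 = 10 ≥ 6 — no move.
That gives 3 winning moves.

3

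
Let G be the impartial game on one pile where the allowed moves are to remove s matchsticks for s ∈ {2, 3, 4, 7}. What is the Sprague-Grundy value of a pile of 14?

1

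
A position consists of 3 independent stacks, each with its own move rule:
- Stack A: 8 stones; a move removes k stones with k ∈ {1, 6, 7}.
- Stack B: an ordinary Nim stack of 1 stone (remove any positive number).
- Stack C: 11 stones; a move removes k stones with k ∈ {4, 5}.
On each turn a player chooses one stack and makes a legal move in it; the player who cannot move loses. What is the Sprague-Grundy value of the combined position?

For stack A, compute g(0), g(1), … with moves {1, 6, 7}:
g(0) = mex{} = 0
g(1) = mex{0} = 1
g(2) = mex{1} = 0
g(3) = mex{0} = 1
g(4) = mex{1} = 0
g(5) = mex{0} = 1
g(6) = mex{0,1} = 2
g(7) = mex{0,1,2} = 3
g(8) = mex{0,1,3} = 2
So g(8) = 2.
Stack B is a plain Nim stack of size 1, so its Grundy value is 1.
For stack C, compute g(0), g(1), … with moves {4, 5}:
k:     0  1  2  3  4  5  6  7  8  9 10 11
g(k):  0  0  0  0  1  1  1  1  2  0  0  0
So g(11) = 0.
The value of a disjunctive sum is the nim-sum of the parts.
Combined value = 2 XOR 1 XOR 0 = 3.

3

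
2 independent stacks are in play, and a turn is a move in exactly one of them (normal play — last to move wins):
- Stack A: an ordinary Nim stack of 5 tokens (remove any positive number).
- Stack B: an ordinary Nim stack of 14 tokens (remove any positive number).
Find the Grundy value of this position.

Stack A is a plain Nim stack of size 5, so its Grundy value is 5.
Stack B is a plain Nim stack of size 14, so its Grundy value is 14.
The value of a disjunctive sum is the nim-sum of the parts.
Combined value = 5 ⊕ 14 = 11.

11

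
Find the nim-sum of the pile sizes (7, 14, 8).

Compute the nim-sum pairwise:
7 XOR 14 = 9
9 XOR 8 = 1

1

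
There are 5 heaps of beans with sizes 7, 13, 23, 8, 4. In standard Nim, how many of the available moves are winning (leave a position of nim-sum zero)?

Nim-sum: 7 ^ 13 ^ 23 ^ 8 ^ 4 = 17.
The overall nim-sum is X = 17. A heap of size p has a winning move iff p XOR X < p (reduce it to p XOR X).
  7: 7 XOR 17 = 22 ≥ 7 — no move.
  13: 13 XOR 17 = 28 ≥ 13 — no move.
  23: 23 XOR 17 = 6 < 23 — winning move (to 6).
  8: 8 XOR 17 = 25 ≥ 8 — no move.
  4: 4 XOR 17 = 21 ≥ 4 — no move.
That gives 1 winning move.

1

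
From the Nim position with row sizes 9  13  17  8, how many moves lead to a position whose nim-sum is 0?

1

Write each in binary and XOR column by column:
  01001  (9)
  01101  (13)
  10001  (17)
  01000  (8)
  -----
  11101  (29)
The overall nim-sum is X = 29. A row of size p has a winning move iff p XOR X < p (reduce it to p XOR X).
  9: 9 XOR 29 = 20 ≥ 9 — no move.
  13: 13 XOR 29 = 16 ≥ 13 — no move.
  17: 17 XOR 29 = 12 < 17 — winning move (to 12).
  8: 8 XOR 29 = 21 ≥ 8 — no move.
That gives 1 winning move.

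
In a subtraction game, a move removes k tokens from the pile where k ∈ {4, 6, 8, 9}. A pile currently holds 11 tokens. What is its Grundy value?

2

Grundy values for subtraction set {4, 6, 8, 9}:
k:     0  1  2  3  4  5  6  7  8  9 10 11
g(k):  0  0  0  0  1  1  1  1  2  2  2  2
So g(11) = 2.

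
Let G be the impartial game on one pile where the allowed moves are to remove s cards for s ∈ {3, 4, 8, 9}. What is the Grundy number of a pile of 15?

1

Compute g(0), g(1), … for moves {3, 4, 8, 9}:
k:     0  1  2  3  4  5  6  7  8  9 10 11 12 13 14 15
g(k):  0  0  0  1  1  1  2  0  2  3  1  3  0  0  0  1
So g(15) = 1.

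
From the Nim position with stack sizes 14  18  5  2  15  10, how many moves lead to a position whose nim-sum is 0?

1

Compute the nim-sum pairwise:
14 ⊕ 18 = 28
28 ⊕ 5 = 25
25 ⊕ 2 = 27
27 ⊕ 15 = 20
20 ⊕ 10 = 30
The overall nim-sum is X = 30. A stack of size p has a winning move iff p XOR X < p (reduce it to p XOR X).
  14: 14 XOR 30 = 16 ≥ 14 — no move.
  18: 18 XOR 30 = 12 < 18 — winning move (to 12).
  5: 5 XOR 30 = 27 ≥ 5 — no move.
  2: 2 XOR 30 = 28 ≥ 2 — no move.
  15: 15 XOR 30 = 17 ≥ 15 — no move.
  10: 10 XOR 30 = 20 ≥ 10 — no move.
That gives 1 winning move.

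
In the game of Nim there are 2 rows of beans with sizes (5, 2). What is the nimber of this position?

Nim-sum: 5 ⊕ 2 = 7.

7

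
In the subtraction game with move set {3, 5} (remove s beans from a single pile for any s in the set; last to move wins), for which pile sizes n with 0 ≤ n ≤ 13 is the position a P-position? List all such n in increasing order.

0, 1, 2, 8, 9, 10

Build the Grundy sequence with g(k) = mex{g(k−s) : s ∈ {3, 5}, s ≤ k}:
g(0) = mex{} = 0
g(1) = mex{} = 0
g(2) = mex{} = 0
g(3) = mex{0} = 1
g(4) = mex{0} = 1
g(5) = mex{0} = 1
g(6) = mex{0,1} = 2
g(7) = mex{0,1} = 2
g(8) = mex{1} = 0
g(9) = mex{1,2} = 0
g(10) = mex{1,2} = 0
g(11) = mex{0,2} = 1
g(12) = mex{0,2} = 1
g(13) = mex{0} = 1
The P-positions (g = 0) in 0..13 are 0, 1, 2, 8, 9, 10.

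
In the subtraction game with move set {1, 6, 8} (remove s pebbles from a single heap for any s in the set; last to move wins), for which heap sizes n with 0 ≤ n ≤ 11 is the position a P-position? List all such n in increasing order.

0, 2, 4, 7, 9, 11

Grundy values for subtraction set {1, 6, 8}:
k:     0  1  2  3  4  5  6  7  8  9 10 11
g(k):  0  1  0  1  0  1  2  0  1  0  1  0
The P-positions (g = 0) in 0..11 are 0, 2, 4, 7, 9, 11.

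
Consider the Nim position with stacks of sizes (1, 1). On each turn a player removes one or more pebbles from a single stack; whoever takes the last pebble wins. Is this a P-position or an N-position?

P-position

Write each in binary and XOR column by column:
  1  (1)
  1  (1)
  -
  0  (0)
The nim-sum is 0, so this is a P-position: the player to move is in a losing position under optimal play.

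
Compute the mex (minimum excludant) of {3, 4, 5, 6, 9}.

0 is not in the set, so the mex is 0.

0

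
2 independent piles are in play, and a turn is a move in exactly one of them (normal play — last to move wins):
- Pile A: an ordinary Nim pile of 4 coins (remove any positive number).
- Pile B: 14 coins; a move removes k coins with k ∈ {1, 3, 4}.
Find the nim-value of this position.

4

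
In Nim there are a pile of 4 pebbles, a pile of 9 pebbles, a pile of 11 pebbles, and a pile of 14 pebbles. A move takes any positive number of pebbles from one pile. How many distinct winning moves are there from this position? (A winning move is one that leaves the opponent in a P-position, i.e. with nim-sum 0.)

3

Compute the nim-sum pairwise:
4 XOR 9 = 13
13 XOR 11 = 6
6 XOR 14 = 8
The overall nim-sum is X = 8. A pile of size p has a winning move iff p XOR X < p (reduce it to p XOR X).
  4: 4 XOR 8 = 12 ≥ 4 — no move.
  9: 9 XOR 8 = 1 < 9 — winning move (to 1).
  11: 11 XOR 8 = 3 < 11 — winning move (to 3).
  14: 14 XOR 8 = 6 < 14 — winning move (to 6).
That gives 3 winning moves.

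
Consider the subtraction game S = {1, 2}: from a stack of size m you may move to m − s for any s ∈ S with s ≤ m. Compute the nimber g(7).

1

Grundy values for subtraction set {1, 2}:
g(0) = mex{} = 0
g(1) = mex{0} = 1
g(2) = mex{0,1} = 2
g(3) = mex{1,2} = 0
g(4) = mex{0,2} = 1
g(5) = mex{0,1} = 2
g(6) = mex{1,2} = 0
g(7) = mex{0,2} = 1
So g(7) = 1.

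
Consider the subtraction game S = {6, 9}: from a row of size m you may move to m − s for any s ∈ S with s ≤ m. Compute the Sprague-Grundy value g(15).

Grundy values for subtraction set {6, 9}:
k:     0  1  2  3  4  5  6  7  8  9 10 11 12 13 14 15
g(k):  0  0  0  0  0  0  1  1  1  1  1  1  2  2  2  0
So g(15) = 0.

0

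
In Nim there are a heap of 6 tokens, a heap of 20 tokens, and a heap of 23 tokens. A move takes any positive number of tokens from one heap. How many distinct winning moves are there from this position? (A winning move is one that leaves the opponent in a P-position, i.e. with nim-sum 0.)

3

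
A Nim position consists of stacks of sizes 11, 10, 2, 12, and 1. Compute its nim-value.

14

Write each in binary and XOR column by column:
  1011  (11)
  1010  (10)
  0010  (2)
  1100  (12)
  0001  (1)
  ----
  1110  (14)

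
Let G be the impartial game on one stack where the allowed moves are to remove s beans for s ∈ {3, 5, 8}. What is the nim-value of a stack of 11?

0

Build the Grundy sequence with g(k) = mex{g(k−s) : s ∈ {3, 5, 8}, s ≤ k}:
k:     0  1  2  3  4  5  6  7  8  9 10 11
g(k):  0  0  0  1  1  1  2  2  2  3  3  0
So g(11) = 0.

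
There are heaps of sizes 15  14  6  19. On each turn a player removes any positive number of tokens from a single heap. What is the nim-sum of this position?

Nim-sum: 15 XOR 14 XOR 6 XOR 19 = 20.

20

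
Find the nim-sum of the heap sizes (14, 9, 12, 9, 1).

3

Compute the nim-sum pairwise:
14 XOR 9 = 7
7 XOR 12 = 11
11 XOR 9 = 2
2 XOR 1 = 3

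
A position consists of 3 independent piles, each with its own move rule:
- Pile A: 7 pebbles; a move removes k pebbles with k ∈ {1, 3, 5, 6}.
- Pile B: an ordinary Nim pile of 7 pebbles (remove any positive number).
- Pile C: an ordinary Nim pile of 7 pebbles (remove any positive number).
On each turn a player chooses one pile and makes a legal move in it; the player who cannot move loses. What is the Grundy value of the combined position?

3

Grundy values for pile A (subtraction set {1, 3, 5, 6}):
g(0) = mex{} = 0
g(1) = mex{0} = 1
g(2) = mex{1} = 0
g(3) = mex{0} = 1
g(4) = mex{1} = 0
g(5) = mex{0} = 1
g(6) = mex{0,1} = 2
g(7) = mex{0,1,2} = 3
So g(7) = 3.
Pile B is a plain Nim pile of size 7, so its Grundy value is 7.
Pile C is a plain Nim pile of size 7, so its Grundy value is 7.
By the Sprague-Grundy theorem, the Grundy value of a sum of independent games is the XOR of the component values.
Combined value = 3 ⊕ 7 ⊕ 7 = 3.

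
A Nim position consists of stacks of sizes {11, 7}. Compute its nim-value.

12

Bitwise XOR of the heap sizes:
  1011  (11)
  0111  (7)
  ----
  1100  (12)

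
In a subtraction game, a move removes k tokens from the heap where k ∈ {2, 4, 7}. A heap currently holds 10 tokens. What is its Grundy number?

2

Compute g(0), g(1), … for moves {2, 4, 7}:
g(0) = mex{} = 0
g(1) = mex{} = 0
g(2) = mex{0} = 1
g(3) = mex{0} = 1
g(4) = mex{0,1} = 2
g(5) = mex{0,1} = 2
g(6) = mex{1,2} = 0
g(7) = mex{0,1,2} = 3
g(8) = mex{0,2} = 1
g(9) = mex{1,2,3} = 0
g(10) = mex{0,1} = 2
So g(10) = 2.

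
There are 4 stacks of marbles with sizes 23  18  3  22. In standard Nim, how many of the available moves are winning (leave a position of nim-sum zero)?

3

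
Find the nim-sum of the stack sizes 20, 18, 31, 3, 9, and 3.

16

In binary:
  10100  (20)
  10010  (18)
  11111  (31)
  00011  (3)
  01001  (9)
  00011  (3)
  -----
  10000  (16)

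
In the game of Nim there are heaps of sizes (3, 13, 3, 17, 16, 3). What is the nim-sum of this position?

15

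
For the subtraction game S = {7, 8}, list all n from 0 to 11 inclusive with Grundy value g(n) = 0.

0, 1, 2, 3, 4, 5, 6

Grundy values for subtraction set {7, 8}:
g(0) = mex{} = 0
g(1) = mex{} = 0
g(2) = mex{} = 0
g(3) = mex{} = 0
g(4) = mex{} = 0
g(5) = mex{} = 0
g(6) = mex{} = 0
g(7) = mex{0} = 1
g(8) = mex{0} = 1
g(9) = mex{0} = 1
g(10) = mex{0} = 1
g(11) = mex{0} = 1
The P-positions (g = 0) in 0..11 are 0, 1, 2, 3, 4, 5, 6.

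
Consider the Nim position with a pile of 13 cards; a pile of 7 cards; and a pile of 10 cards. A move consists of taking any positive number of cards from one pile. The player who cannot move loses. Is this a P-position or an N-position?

P-position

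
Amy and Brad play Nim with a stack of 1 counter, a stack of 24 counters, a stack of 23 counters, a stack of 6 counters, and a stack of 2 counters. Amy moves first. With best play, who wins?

Amy wins

Compute the nim-sum pairwise:
1 XOR 24 = 25
25 XOR 23 = 14
14 XOR 6 = 8
8 XOR 2 = 10
The nim-sum is 10 ≠ 0, so this is an N-position: the player to move can win; Amy has a winning move.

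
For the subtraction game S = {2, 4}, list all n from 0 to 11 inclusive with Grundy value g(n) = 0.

Build the Grundy sequence with g(k) = mex{g(k−s) : s ∈ {2, 4}, s ≤ k}:
k:     0  1  2  3  4  5  6  7  8  9 10 11
g(k):  0  0  1  1  2  2  0  0  1  1  2  2
The P-positions (g = 0) in 0..11 are 0, 1, 6, 7.

0, 1, 6, 7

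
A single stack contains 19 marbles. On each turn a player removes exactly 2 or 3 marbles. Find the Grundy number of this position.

Compute g(0), g(1), … for moves {2, 3}:
k:     0  1  2  3  4  5  6  7  8  9 10 11 12 13 14 15 16 17 18 19
g(k):  0  0  1  1  2  0  0  1  1  2  0  0  1  1  2  0  0  1  1  2
So g(19) = 2.

2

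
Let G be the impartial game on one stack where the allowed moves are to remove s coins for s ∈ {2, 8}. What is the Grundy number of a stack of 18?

Grundy values for subtraction set {2, 8}:
k:     0  1  2  3  4  5  6  7  8  9 10 11 12 13 14 15 16 17 18
g(k):  0  0  1  1  0  0  1  1  2  2  0  0  1  1  0  0  1  1  2
So g(18) = 2.

2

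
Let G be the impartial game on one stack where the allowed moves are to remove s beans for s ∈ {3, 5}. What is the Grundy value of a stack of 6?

2

Grundy values for subtraction set {3, 5}:
k:     0  1  2  3  4  5  6
g(k):  0  0  0  1  1  1  2
So g(6) = 2.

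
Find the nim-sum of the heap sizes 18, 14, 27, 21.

Compute the nim-sum pairwise:
18 ^ 14 = 28
28 ^ 27 = 7
7 ^ 21 = 18

18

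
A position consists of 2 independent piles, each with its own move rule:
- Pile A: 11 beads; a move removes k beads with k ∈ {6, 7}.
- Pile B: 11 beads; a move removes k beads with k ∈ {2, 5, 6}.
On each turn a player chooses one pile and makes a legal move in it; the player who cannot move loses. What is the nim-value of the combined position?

Grundy values for pile A (subtraction set {6, 7}):
k:     0  1  2  3  4  5  6  7  8  9 10 11
g(k):  0  0  0  0  0  0  1  1  1  1  1  1
So g(11) = 1.
Build the Grundy sequence for pile B with g(k) = mex{g(k−s) : s ∈ {2, 5, 6}, s ≤ k}:
k:     0  1  2  3  4  5  6  7  8  9 10 11
g(k):  0  0  1  1  0  2  1  3  0  2  1  0
So g(11) = 0.
By the Sprague-Grundy theorem, the Grundy value of a sum of independent games is the XOR of the component values.
Combined value = 1 XOR 0 = 1.

1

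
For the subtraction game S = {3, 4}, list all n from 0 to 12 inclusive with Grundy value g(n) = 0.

0, 1, 2, 7, 8, 9

Build the Grundy sequence with g(k) = mex{g(k−s) : s ∈ {3, 4}, s ≤ k}:
k:     0  1  2  3  4  5  6  7  8  9 10 11 12
g(k):  0  0  0  1  1  1  2  0  0  0  1  1  1
The P-positions (g = 0) in 0..12 are 0, 1, 2, 7, 8, 9.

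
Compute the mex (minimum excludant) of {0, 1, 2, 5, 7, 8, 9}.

3

The values 0, 1, 2 are all present; 3 is the first non-negative integer missing from the set.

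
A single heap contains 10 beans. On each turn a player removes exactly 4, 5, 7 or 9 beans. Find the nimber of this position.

Build the Grundy sequence with g(k) = mex{g(k−s) : s ∈ {4, 5, 7, 9}, s ≤ k}:
k:     0  1  2  3  4  5  6  7  8  9 10
g(k):  0  0  0  0  1  1  1  1  2  2  2
So g(10) = 2.

2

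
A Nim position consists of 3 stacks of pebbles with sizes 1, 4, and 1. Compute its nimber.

Compute the nim-sum pairwise:
1 ⊕ 4 = 5
5 ⊕ 1 = 4

4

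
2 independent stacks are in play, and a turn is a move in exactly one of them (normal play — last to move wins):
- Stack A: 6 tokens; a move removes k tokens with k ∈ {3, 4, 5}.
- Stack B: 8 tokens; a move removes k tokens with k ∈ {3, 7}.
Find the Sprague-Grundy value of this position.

0

For stack A, compute g(0), g(1), … with moves {3, 4, 5}:
k:     0  1  2  3  4  5  6
g(k):  0  0  0  1  1  1  2
So g(6) = 2.
Build the Grundy sequence for stack B with g(k) = mex{g(k−s) : s ∈ {3, 7}, s ≤ k}:
k:     0  1  2  3  4  5  6  7  8
g(k):  0  0  0  1  1  1  0  2  2
So g(8) = 2.
By the Sprague-Grundy theorem, the Grundy value of a sum of independent games is the XOR of the component values.
Combined value = 2 ⊕ 2 = 0.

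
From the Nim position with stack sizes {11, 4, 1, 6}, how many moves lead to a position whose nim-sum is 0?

1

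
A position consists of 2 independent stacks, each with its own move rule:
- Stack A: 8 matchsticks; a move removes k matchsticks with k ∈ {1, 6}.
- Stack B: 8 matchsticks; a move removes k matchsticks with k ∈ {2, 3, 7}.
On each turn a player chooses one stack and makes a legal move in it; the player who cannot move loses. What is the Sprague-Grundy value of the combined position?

Grundy values for stack A (subtraction set {1, 6}):
g(0) = mex{} = 0
g(1) = mex{0} = 1
g(2) = mex{1} = 0
g(3) = mex{0} = 1
g(4) = mex{1} = 0
g(5) = mex{0} = 1
g(6) = mex{0,1} = 2
g(7) = mex{1,2} = 0
g(8) = mex{0} = 1
So g(8) = 1.
Grundy values for stack B (subtraction set {2, 3, 7}):
g(0) = mex{} = 0
g(1) = mex{} = 0
g(2) = mex{0} = 1
g(3) = mex{0} = 1
g(4) = mex{0,1} = 2
g(5) = mex{1} = 0
g(6) = mex{1,2} = 0
g(7) = mex{0,2} = 1
g(8) = mex{0} = 1
So g(8) = 1.
The value of a disjunctive sum is the nim-sum of the parts.
Combined value = 1 XOR 1 = 0.

0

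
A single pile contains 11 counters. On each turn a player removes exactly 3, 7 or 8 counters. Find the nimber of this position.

0

Compute g(0), g(1), … for moves {3, 7, 8}:
k:     0  1  2  3  4  5  6  7  8  9 10 11
g(k):  0  0  0  1  1  1  0  2  2  1  3  0
So g(11) = 0.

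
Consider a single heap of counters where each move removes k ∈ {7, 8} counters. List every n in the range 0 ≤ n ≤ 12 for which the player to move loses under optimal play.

Build the Grundy sequence with g(k) = mex{g(k−s) : s ∈ {7, 8}, s ≤ k}:
k:     0  1  2  3  4  5  6  7  8  9 10 11 12
g(k):  0  0  0  0  0  0  0  1  1  1  1  1  1
The P-positions (g = 0) in 0..12 are 0, 1, 2, 3, 4, 5, 6.

0, 1, 2, 3, 4, 5, 6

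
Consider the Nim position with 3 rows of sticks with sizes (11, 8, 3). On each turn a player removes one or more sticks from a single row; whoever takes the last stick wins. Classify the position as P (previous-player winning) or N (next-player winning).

Nim-sum: 11 ⊕ 8 ⊕ 3 = 0.
The nim-sum is 0, so this is a P-position: the player to move is in a losing position under optimal play.

P-position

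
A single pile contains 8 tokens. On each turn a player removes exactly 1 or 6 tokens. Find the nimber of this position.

1

Build the Grundy sequence with g(k) = mex{g(k−s) : s ∈ {1, 6}, s ≤ k}:
g(0) = mex{} = 0
g(1) = mex{0} = 1
g(2) = mex{1} = 0
g(3) = mex{0} = 1
g(4) = mex{1} = 0
g(5) = mex{0} = 1
g(6) = mex{0,1} = 2
g(7) = mex{1,2} = 0
g(8) = mex{0} = 1
So g(8) = 1.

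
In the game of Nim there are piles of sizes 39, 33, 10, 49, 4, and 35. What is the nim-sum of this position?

Write each in binary and XOR column by column:
  100111  (39)
  100001  (33)
  001010  (10)
  110001  (49)
  000100  (4)
  100011  (35)
  ------
  011010  (26)

26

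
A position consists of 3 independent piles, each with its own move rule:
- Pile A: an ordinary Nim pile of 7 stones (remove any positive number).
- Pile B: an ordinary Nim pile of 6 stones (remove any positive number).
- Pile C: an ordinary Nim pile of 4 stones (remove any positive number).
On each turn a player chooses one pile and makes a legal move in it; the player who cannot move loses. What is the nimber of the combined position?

5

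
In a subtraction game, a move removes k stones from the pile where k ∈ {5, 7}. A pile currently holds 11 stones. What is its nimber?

2

Compute g(0), g(1), … for moves {5, 7}:
g(0) = mex{} = 0
g(1) = mex{} = 0
g(2) = mex{} = 0
g(3) = mex{} = 0
g(4) = mex{} = 0
g(5) = mex{0} = 1
g(6) = mex{0} = 1
g(7) = mex{0} = 1
g(8) = mex{0} = 1
g(9) = mex{0} = 1
g(10) = mex{0,1} = 2
g(11) = mex{0,1} = 2
So g(11) = 2.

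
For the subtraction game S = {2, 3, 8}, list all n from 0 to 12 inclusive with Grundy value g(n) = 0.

0, 1, 5, 6, 10, 11

Build the Grundy sequence with g(k) = mex{g(k−s) : s ∈ {2, 3, 8}, s ≤ k}:
k:     0  1  2  3  4  5  6  7  8  9 10 11 12
g(k):  0  0  1  1  2  0  0  1  1  2  0  0  1
The P-positions (g = 0) in 0..12 are 0, 1, 5, 6, 10, 11.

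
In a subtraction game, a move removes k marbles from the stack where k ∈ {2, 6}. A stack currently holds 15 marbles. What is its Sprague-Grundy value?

1

Compute g(0), g(1), … for moves {2, 6}:
k:     0  1  2  3  4  5  6  7  8  9 10 11 12 13 14 15
g(k):  0  0  1  1  0  0  1  1  0  0  1  1  0  0  1  1
So g(15) = 1.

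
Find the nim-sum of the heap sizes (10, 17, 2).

25

In binary:
  01010  (10)
  10001  (17)
  00010  (2)
  -----
  11001  (25)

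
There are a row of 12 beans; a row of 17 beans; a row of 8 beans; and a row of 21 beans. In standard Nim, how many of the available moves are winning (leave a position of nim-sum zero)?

0

Compute the nim-sum pairwise:
12 ^ 17 = 29
29 ^ 8 = 21
21 ^ 21 = 0
The nim-sum is already 0, so every move leaves a nonzero nim-sum — there are no winning moves.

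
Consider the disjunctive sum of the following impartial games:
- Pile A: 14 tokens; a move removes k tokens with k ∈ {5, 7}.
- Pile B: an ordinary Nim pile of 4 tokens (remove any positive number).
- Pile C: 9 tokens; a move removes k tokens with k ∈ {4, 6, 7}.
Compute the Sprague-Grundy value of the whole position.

For pile A, compute g(0), g(1), … with moves {5, 7}:
g(0) = mex{} = 0
g(1) = mex{} = 0
g(2) = mex{} = 0
g(3) = mex{} = 0
g(4) = mex{} = 0
g(5) = mex{0} = 1
g(6) = mex{0} = 1
g(7) = mex{0} = 1
g(8) = mex{0} = 1
g(9) = mex{0} = 1
g(10) = mex{0,1} = 2
g(11) = mex{0,1} = 2
g(12) = mex{1} = 0
g(13) = mex{1} = 0
g(14) = mex{1} = 0
So g(14) = 0.
Pile B is a plain Nim pile of size 4, so its Grundy value is 4.
For pile C, compute g(0), g(1), … with moves {4, 6, 7}:
k:     0  1  2  3  4  5  6  7  8  9
g(k):  0  0  0  0  1  1  1  1  2  2
So g(9) = 2.
By the Sprague-Grundy theorem, the Grundy value of a sum of independent games is the XOR of the component values.
Combined value = 0 XOR 4 XOR 2 = 6.

6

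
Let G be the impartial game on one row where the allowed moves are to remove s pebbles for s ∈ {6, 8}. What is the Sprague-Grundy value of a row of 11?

1

Grundy values for subtraction set {6, 8}:
g(0) = mex{} = 0
g(1) = mex{} = 0
g(2) = mex{} = 0
g(3) = mex{} = 0
g(4) = mex{} = 0
g(5) = mex{} = 0
g(6) = mex{0} = 1
g(7) = mex{0} = 1
g(8) = mex{0} = 1
g(9) = mex{0} = 1
g(10) = mex{0} = 1
g(11) = mex{0} = 1
So g(11) = 1.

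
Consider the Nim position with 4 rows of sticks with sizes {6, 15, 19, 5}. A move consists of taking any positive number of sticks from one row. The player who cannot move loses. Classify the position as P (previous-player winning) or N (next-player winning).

Compute the nim-sum pairwise:
6 ⊕ 15 = 9
9 ⊕ 19 = 26
26 ⊕ 5 = 31
The nim-sum is 31 ≠ 0, so this is an N-position: the player to move can win.

N-position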